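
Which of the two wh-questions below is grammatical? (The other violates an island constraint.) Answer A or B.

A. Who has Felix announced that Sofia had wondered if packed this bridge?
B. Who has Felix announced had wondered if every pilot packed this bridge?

B

In A, the wh-phrase is extracted from inside a wh-island (introduced by "if"), which blocks movement.
In B, the extraction path crosses only that-complement boundaries, which are transparent.
So B is grammatical.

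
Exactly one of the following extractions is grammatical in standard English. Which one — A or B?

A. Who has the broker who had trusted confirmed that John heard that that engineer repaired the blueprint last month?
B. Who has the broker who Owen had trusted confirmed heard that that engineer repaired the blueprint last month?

B

In A, the wh-phrase is extracted from inside a complex-NP island (relative clause) (introduced by "who"), which blocks movement.
In B, the extraction path crosses only that-complement boundaries, which are transparent.
So B is grammatical.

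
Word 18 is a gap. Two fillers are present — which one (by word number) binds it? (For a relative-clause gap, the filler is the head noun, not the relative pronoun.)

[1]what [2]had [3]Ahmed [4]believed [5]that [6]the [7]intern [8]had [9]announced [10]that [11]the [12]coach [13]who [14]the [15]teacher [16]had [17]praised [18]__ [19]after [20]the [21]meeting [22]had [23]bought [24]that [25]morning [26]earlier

12

The marked gap is inside the relative clause, the direct object of "praised".
Its filler is the head noun "coach" (via "who"), at word 12.
(The other dependency links word 1 to a gap after word 23.)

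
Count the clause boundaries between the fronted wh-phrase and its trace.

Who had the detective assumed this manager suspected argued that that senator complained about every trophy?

"who" is extracted from the subject of "argued".
Boundaries crossed, outermost first: [Ø], [Ø] — 2 in total.

2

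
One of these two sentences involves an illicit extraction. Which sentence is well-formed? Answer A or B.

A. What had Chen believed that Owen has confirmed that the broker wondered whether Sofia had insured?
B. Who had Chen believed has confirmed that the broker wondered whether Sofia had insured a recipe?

B

In A, the wh-phrase is extracted from inside a wh-island (introduced by "whether"), which blocks movement.
In B, the extraction path crosses only that-complement boundaries, which are transparent.
So B is grammatical.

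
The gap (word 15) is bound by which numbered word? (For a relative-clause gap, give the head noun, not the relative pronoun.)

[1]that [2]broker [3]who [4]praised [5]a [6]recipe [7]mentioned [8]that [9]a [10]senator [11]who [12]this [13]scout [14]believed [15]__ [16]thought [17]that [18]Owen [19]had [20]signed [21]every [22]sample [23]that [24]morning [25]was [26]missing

10

The gap at 15 is the subject of "thought", inside a relative clause.
The relative pronoun is "who" (word 11); it is bound by the head noun immediately before it.
Its filler is the head noun "senator", at word 10.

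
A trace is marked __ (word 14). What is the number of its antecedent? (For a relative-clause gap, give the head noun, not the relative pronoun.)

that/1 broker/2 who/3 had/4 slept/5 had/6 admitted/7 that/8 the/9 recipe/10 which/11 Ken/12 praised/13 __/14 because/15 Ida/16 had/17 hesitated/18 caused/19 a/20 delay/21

The gap at 14 is the object of "praised", inside a relative clause.
The relative pronoun is "which" (word 11); it is bound by the head noun immediately before it.
Its filler is the head noun "recipe", at word 10.

10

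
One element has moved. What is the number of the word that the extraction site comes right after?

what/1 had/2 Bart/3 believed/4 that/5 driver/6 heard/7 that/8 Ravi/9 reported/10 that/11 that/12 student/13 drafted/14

14

The displaced element is "what" (word 1).
It is linked across 3 clause boundaries (Ø → that → that).
It functions as the direct object of "drafted", so the gap sits immediately after word 14 ("drafted").
Base order: Bart had believed that driver heard that Ravi reported that that student drafted what.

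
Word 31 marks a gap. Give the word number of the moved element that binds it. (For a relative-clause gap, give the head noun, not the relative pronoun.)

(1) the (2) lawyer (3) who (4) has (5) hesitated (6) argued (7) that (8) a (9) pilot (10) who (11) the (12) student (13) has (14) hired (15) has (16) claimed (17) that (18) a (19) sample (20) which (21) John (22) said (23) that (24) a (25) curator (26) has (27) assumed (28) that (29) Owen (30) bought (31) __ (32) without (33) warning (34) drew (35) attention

The gap at 31 is the object of "bought", inside a relative clause.
The relative pronoun is "which" (word 20); it is bound by the head noun immediately before it.
Its filler is the head noun "sample", at word 19.

19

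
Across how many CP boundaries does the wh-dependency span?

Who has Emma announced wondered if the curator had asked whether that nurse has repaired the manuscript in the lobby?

"who" is extracted from the subject of "wondered".
Boundaries crossed, outermost first: [Ø] — 1 in total.

1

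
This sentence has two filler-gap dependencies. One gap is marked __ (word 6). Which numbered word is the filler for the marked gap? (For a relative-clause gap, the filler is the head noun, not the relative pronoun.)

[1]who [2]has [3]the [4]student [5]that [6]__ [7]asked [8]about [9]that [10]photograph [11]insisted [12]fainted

The marked gap is inside the relative clause, the subject of "asked".
Its filler is the head noun "student" (via "that"), at word 4.
(The other dependency links word 1 to a gap after word 11.)

4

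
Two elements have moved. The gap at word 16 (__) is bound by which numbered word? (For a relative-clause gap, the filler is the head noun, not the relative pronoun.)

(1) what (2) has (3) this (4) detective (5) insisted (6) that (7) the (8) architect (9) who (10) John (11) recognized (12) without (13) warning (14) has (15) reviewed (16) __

The marked gap is the direct object of "reviewed".
Its filler is the fronted wh-phrase "what", at word 1.
(The other dependency links word 8 to a gap after word 11.)

1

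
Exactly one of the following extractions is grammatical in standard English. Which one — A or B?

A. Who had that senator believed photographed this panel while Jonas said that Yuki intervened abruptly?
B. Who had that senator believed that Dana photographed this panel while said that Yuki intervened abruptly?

A

In B, the wh-phrase is extracted from inside an adjunct island (introduced by "while"), which blocks movement.
In A, the extraction path crosses only that-complement boundaries, which are transparent.
So A is grammatical.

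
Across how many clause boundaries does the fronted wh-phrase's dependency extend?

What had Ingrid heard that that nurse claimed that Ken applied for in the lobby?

2

"what" is extracted from the PP object of "applied".
Boundaries crossed, outermost first: [that], [that] — 2 in total.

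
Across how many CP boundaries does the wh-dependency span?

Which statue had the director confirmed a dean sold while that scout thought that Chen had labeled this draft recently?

"which statue" is extracted from the object of "sold".
Boundaries crossed, outermost first: [Ø] — 1 in total.

1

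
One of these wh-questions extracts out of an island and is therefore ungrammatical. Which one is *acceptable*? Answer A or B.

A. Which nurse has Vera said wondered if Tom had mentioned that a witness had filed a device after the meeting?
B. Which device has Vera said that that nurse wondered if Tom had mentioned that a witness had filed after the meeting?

In B, the wh-phrase is extracted from inside a wh-island (introduced by "if"), which blocks movement.
In A, the extraction path crosses only that-complement boundaries, which are transparent.
So A is grammatical.

A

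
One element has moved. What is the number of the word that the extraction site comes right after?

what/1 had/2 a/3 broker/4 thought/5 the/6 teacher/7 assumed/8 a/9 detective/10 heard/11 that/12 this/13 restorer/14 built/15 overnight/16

15

The displaced element is "what" (word 1).
It is linked across 3 clause boundaries (Ø → Ø → that).
It functions as the direct object of "built", so the gap sits immediately after word 15 ("built").
Base order: A broker had thought the teacher assumed a detective heard that this restorer built what overnight.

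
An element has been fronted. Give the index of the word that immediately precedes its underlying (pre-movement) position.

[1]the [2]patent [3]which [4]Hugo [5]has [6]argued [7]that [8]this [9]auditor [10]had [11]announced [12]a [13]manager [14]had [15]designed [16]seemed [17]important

15

The displaced element is "the patent" (word 2).
It is linked across 2 clause boundaries (that → Ø).
It functions as the direct object of "designed", so the gap sits immediately after word 15 ("designed").
Base order: Hugo has argued that this auditor had announced a manager had designed the patent.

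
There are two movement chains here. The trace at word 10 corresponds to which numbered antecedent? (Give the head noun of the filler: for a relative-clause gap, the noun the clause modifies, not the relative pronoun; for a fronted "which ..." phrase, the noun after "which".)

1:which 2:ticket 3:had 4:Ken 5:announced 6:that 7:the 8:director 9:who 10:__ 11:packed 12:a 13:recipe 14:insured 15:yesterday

8

The marked gap is inside the relative clause, the subject of "packed".
Its filler is the head noun "director" (via "who"), at word 8.
(The other dependency links word 2 to a gap after word 14.)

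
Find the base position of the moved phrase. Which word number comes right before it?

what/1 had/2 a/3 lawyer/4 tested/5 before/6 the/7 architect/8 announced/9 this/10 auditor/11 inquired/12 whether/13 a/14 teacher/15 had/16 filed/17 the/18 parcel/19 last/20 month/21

The displaced element is "what" (word 1).
It functions as the direct object of "tested", so the gap sits immediately after word 5 ("tested").
Base order: A lawyer had tested what before the architect announced this auditor inquired whether a teacher had filed the parcel last month.

5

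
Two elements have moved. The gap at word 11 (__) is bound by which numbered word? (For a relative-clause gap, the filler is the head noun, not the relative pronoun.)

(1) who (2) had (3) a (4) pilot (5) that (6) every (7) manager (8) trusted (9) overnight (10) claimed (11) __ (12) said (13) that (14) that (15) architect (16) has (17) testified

The marked gap is the subject of "said".
Its filler is the fronted wh-phrase "who", at word 1.
(The other dependency links word 4 to a gap after word 8.)

1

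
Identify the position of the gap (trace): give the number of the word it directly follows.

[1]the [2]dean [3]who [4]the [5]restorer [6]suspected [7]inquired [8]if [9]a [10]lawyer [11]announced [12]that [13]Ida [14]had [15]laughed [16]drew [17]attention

The displaced element is "the dean" (word 2).
It is linked across 1 clause boundary (Ø).
It functions as the subject of "inquired", so the gap sits immediately after word 6 ("suspected").
Base order: The restorer suspected that the dean inquired if a lawyer announced that Ida had laughed.

6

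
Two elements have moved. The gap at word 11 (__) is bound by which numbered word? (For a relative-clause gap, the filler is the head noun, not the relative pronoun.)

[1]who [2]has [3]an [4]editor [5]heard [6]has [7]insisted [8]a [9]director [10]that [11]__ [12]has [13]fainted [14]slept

9

The marked gap is inside the relative clause, the subject of "fainted".
Its filler is the head noun "director" (via "that"), at word 9.
(The other dependency links word 1 to a gap after word 5.)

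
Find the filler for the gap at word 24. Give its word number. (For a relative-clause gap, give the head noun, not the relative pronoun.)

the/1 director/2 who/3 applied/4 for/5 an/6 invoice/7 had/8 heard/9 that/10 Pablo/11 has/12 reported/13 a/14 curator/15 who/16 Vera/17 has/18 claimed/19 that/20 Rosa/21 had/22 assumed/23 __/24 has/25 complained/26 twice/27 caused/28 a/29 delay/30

15

The gap at 24 is the subject of "complained", inside a relative clause.
The relative pronoun is "who" (word 16); it is bound by the head noun immediately before it.
Its filler is the head noun "curator", at word 15.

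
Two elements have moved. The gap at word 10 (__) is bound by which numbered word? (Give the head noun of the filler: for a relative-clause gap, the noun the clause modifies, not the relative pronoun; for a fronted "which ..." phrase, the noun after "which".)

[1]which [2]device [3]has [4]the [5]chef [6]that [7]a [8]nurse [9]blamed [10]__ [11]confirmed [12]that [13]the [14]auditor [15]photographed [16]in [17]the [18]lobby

5

The marked gap is inside the relative clause, the direct object of "blamed".
Its filler is the head noun "chef" (via "that"), at word 5.
(The other dependency links word 2 to a gap after word 15.)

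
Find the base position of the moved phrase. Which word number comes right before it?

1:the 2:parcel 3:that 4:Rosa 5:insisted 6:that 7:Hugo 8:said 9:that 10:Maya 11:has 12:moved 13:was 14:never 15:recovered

12

The displaced element is "the parcel" (word 2).
It is linked across 2 clause boundaries (that → that).
It functions as the direct object of "moved", so the gap sits immediately after word 12 ("moved").
Base order: Rosa insisted that Hugo said that Maya has moved the parcel.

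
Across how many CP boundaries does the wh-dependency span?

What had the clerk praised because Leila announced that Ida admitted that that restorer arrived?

0

"what" originates inside the matrix clause — no clause boundary is crossed.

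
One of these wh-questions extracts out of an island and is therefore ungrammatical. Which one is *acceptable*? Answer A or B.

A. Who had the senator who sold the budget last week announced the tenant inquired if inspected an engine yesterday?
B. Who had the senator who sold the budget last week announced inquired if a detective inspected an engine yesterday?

B

In A, the wh-phrase is extracted from inside a wh-island (introduced by "if"), which blocks movement.
In B, the extraction path crosses only that-complement boundaries, which are transparent.
So B is grammatical.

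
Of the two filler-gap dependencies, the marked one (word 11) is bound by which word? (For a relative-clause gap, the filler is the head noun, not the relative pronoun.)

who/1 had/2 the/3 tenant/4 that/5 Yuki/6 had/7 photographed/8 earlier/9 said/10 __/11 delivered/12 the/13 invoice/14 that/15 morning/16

The marked gap is the subject of "delivered".
Its filler is the fronted wh-phrase "who", at word 1.
(The other dependency links word 4 to a gap after word 8.)

1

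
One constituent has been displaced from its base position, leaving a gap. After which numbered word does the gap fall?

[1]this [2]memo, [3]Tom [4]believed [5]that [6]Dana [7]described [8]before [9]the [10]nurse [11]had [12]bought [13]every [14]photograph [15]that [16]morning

The displaced element is "this memo" (word 2).
It is linked across 1 clause boundary (that).
It functions as the direct object of "described", so the gap sits immediately after word 7 ("described").
Base order: Tom believed that Dana described this memo before the nurse had bought every photograph that morning.

7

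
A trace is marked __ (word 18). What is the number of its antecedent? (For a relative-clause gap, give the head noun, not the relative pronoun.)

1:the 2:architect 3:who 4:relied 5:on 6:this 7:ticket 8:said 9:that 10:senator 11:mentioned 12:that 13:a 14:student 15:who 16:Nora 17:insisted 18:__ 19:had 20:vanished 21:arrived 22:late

14

The gap at 18 is the subject of "vanished", inside a relative clause.
The relative pronoun is "who" (word 15); it is bound by the head noun immediately before it.
Its filler is the head noun "student", at word 14.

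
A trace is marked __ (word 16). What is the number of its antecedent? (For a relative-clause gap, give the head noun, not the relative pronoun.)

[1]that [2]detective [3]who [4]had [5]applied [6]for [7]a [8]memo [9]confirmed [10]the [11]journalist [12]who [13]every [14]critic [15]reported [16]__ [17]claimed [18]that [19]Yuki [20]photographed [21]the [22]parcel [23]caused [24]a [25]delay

11

The gap at 16 is the subject of "claimed", inside a relative clause.
The relative pronoun is "who" (word 12); it is bound by the head noun immediately before it.
Its filler is the head noun "journalist", at word 11.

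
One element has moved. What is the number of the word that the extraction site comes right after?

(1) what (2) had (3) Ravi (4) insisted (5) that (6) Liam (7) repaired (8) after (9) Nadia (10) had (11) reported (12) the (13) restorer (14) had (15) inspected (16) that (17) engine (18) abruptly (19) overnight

The displaced element is "what" (word 1).
It is linked across 1 clause boundary (that).
It functions as the direct object of "repaired", so the gap sits immediately after word 7 ("repaired").
Base order: Ravi had insisted that Liam repaired what after Nadia had reported the restorer had inspected that engine abruptly overnight.

7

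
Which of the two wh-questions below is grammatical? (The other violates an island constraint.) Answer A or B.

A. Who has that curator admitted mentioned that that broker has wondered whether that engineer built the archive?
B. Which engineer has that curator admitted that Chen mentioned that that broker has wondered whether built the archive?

In B, the wh-phrase is extracted from inside a wh-island (introduced by "whether"), which blocks movement.
In A, the extraction path crosses only that-complement boundaries, which are transparent.
So A is grammatical.

A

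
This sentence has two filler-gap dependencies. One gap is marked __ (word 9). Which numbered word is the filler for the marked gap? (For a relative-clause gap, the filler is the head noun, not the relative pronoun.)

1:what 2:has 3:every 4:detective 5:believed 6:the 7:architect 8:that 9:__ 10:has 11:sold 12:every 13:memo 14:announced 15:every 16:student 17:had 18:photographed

The marked gap is inside the relative clause, the subject of "sold".
Its filler is the head noun "architect" (via "that"), at word 7.
(The other dependency links word 1 to a gap after word 18.)

7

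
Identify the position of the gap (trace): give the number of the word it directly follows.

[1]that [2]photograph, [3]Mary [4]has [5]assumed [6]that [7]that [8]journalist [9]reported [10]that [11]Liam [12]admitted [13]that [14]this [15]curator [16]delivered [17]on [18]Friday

The displaced element is "that photograph" (word 2).
It is linked across 3 clause boundaries (that → that → that).
It functions as the direct object of "delivered", so the gap sits immediately after word 16 ("delivered").
Base order: Mary has assumed that that journalist reported that Liam admitted that this curator delivered that photograph on Friday.

16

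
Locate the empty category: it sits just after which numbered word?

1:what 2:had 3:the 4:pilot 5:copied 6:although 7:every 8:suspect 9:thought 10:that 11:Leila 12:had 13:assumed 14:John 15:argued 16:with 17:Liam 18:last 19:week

5

The displaced element is "what" (word 1).
It functions as the direct object of "copied", so the gap sits immediately after word 5 ("copied").
Base order: The pilot had copied what although every suspect thought that Leila had assumed John argued with Liam last week.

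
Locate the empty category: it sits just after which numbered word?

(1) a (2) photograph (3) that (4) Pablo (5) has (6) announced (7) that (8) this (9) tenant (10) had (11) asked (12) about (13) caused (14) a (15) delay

12

The displaced element is "a photograph" (word 2).
It is linked across 1 clause boundary (that).
It functions as the object of the preposition "about" of "asked", so the gap sits immediately after word 12 ("about").
Base order: Pablo has announced that this tenant had asked about a photograph.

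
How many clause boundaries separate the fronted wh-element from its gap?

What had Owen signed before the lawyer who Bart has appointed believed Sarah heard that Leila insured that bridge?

0

"what" originates inside the matrix clause — no clause boundary is crossed.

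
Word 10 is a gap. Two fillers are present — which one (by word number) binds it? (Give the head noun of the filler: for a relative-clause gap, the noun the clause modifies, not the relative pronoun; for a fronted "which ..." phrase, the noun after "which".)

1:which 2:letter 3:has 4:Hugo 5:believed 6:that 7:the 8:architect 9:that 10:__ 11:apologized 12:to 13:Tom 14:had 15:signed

8

The marked gap is inside the relative clause, the subject of "apologized".
Its filler is the head noun "architect" (via "that"), at word 8.
(The other dependency links word 2 to a gap after word 15.)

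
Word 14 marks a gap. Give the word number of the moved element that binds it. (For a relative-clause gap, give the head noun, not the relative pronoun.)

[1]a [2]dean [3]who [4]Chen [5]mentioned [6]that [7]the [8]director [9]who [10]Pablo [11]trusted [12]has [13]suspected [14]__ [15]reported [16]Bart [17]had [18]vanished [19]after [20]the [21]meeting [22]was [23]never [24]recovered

The gap at 14 is the subject of "reported", inside a relative clause.
The relative pronoun is "who" (word 3); it is bound by the head noun immediately before it.
Its filler is the head noun "dean", at word 2.

2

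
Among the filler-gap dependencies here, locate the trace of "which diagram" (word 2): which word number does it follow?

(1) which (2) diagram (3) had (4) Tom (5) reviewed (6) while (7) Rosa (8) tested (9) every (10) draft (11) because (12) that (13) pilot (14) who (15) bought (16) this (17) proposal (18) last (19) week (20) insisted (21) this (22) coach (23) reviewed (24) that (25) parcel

5

The displaced element is "which diagram" (word 2).
It functions as the direct object of "reviewed", so the gap sits immediately after word 5 ("reviewed").
Base order: Tom had reviewed which diagram while Rosa tested every draft because that pilot who bought this proposal last week insisted this coach reviewed that parcel.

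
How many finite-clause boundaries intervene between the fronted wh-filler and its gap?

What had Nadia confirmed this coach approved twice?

1

"what" is extracted from the object of "approved".
Boundaries crossed, outermost first: [Ø] — 1 in total.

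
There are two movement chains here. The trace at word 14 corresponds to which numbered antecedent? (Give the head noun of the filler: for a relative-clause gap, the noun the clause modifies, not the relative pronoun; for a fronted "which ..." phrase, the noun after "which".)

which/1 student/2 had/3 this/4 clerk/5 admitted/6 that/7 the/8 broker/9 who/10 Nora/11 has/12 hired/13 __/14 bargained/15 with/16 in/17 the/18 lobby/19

The marked gap is inside the relative clause, the direct object of "hired".
Its filler is the head noun "broker" (via "who"), at word 9.
(The other dependency links word 2 to a gap after word 16.)

9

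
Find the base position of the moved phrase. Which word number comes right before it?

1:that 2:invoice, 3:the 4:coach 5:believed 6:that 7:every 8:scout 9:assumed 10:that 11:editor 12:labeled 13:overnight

12

The displaced element is "that invoice" (word 2).
It is linked across 2 clause boundaries (that → Ø).
It functions as the direct object of "labeled", so the gap sits immediately after word 12 ("labeled").
Base order: The coach believed that every scout assumed that editor labeled that invoice overnight.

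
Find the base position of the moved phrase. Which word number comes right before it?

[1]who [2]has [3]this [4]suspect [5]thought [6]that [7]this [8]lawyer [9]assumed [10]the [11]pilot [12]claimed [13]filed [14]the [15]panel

The displaced element is "who" (word 1).
It is linked across 3 clause boundaries (that → Ø → Ø).
It functions as the subject of "filed", so the gap sits immediately after word 12 ("claimed").
Base order: This suspect has thought that this lawyer assumed the pilot claimed that who filed the panel.

12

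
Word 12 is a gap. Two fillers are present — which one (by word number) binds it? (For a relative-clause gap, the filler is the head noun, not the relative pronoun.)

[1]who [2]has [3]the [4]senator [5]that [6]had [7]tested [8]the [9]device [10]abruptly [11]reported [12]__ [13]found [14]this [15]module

The marked gap is the subject of "found".
Its filler is the fronted wh-phrase "who", at word 1.
(The other dependency links word 4 to a gap after word 5.)

1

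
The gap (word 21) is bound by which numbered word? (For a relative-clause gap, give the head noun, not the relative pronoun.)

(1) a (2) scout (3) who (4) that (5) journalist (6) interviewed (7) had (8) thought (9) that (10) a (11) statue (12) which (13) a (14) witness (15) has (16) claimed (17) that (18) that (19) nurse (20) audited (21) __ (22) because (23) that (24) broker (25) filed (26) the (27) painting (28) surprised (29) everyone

11

The gap at 21 is the object of "audited", inside a relative clause.
The relative pronoun is "which" (word 12); it is bound by the head noun immediately before it.
Its filler is the head noun "statue", at word 11.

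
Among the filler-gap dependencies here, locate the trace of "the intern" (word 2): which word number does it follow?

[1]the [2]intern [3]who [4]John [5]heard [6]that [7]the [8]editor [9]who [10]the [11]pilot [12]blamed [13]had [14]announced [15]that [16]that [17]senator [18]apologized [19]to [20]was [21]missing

The displaced element is "the intern" (word 2).
It is linked across 2 clause boundaries (that → that).
It functions as the object of the preposition "to" of "apologized", so the gap sits immediately after word 19 ("to").
Base order: John heard that the editor who the pilot blamed had announced that that senator apologized to the intern.

19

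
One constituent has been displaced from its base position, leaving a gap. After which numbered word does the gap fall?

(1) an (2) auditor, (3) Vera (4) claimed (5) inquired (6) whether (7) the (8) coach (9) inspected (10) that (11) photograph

4

The displaced element is "an auditor" (word 2).
It is linked across 1 clause boundary (Ø).
It functions as the subject of "inquired", so the gap sits immediately after word 4 ("claimed").
Base order: Vera claimed an auditor inquired whether the coach inspected that photograph.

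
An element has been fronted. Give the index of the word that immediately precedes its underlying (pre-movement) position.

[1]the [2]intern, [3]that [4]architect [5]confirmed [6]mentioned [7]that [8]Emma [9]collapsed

5

The displaced element is "the intern" (word 2).
It is linked across 1 clause boundary (Ø).
It functions as the subject of "mentioned", so the gap sits immediately after word 5 ("confirmed").
Base order: That architect confirmed that the intern mentioned that Emma collapsed.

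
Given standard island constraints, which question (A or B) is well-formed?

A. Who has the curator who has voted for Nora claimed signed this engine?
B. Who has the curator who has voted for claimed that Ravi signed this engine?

A

In B, the wh-phrase is extracted from inside a complex-NP island (relative clause) (introduced by "who"), which blocks movement.
In A, the extraction path crosses only that-complement boundaries, which are transparent.
So A is grammatical.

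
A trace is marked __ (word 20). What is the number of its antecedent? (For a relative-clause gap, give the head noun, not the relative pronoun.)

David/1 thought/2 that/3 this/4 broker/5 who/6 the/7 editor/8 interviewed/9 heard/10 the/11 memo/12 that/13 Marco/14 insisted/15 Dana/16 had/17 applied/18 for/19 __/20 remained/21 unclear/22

12

The gap at 20 is the prepositional object of "applied", inside a relative clause.
The relative pronoun is "that" (word 13); it is bound by the head noun immediately before it.
Its filler is the head noun "memo", at word 12.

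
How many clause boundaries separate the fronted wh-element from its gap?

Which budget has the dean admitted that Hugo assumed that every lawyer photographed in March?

"which budget" is extracted from the object of "photographed".
Boundaries crossed, outermost first: [that], [that] — 2 in total.

2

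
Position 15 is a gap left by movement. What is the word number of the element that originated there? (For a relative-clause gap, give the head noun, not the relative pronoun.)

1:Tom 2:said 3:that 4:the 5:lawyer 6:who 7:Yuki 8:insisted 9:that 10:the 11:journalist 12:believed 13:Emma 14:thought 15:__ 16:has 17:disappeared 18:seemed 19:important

The gap at 15 is the subject of "disappeared", inside a relative clause.
The relative pronoun is "who" (word 6); it is bound by the head noun immediately before it.
Its filler is the head noun "lawyer", at word 5.

5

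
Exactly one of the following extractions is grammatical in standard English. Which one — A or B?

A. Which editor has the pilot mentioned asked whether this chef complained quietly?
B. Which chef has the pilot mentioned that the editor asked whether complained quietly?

In B, the wh-phrase is extracted from inside a wh-island (introduced by "whether"), which blocks movement.
In A, the extraction path crosses only that-complement boundaries, which are transparent.
So A is grammatical.

A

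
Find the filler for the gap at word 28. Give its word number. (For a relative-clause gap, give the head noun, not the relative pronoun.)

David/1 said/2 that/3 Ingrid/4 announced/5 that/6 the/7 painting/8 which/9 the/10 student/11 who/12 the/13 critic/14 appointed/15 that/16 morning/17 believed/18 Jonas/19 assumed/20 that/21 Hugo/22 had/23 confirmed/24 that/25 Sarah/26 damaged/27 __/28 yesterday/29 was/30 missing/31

The gap at 28 is the object of "damaged", inside a relative clause.
The relative pronoun is "which" (word 9); it is bound by the head noun immediately before it.
Its filler is the head noun "painting", at word 8.

8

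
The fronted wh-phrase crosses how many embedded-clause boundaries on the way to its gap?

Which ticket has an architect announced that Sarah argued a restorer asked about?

"which ticket" is extracted from the PP object of "asked".
Boundaries crossed, outermost first: [that], [Ø] — 2 in total.

2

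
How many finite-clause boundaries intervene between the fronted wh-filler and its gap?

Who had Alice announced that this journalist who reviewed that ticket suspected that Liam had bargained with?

2

"who" is extracted from the PP object of "bargained".
Boundaries crossed, outermost first: [that], [that] — 2 in total.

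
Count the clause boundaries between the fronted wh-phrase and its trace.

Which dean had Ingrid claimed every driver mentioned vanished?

"which dean" is extracted from the subject of "vanished".
Boundaries crossed, outermost first: [Ø], [Ø] — 2 in total.

2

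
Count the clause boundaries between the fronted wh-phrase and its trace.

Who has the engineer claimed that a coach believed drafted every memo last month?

2

"who" is extracted from the subject of "drafted".
Boundaries crossed, outermost first: [that], [Ø] — 2 in total.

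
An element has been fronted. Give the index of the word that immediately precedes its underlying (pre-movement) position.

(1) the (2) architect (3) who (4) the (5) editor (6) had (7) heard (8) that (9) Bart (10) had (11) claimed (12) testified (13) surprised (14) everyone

11

The displaced element is "the architect" (word 2).
It is linked across 2 clause boundaries (that → Ø).
It functions as the subject of "testified", so the gap sits immediately after word 11 ("claimed").
Base order: The editor had heard that Bart had claimed that the architect testified.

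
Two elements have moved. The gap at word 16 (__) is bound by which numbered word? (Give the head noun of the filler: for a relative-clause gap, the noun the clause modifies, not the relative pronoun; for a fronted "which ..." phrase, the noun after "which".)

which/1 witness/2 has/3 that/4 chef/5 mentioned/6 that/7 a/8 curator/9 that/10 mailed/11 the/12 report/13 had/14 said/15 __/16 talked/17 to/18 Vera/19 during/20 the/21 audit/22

2

The marked gap is the subject of "talked".
Its filler is the fronted wh-phrase "which witness", at word 2.
(The other dependency links word 9 to a gap after word 10.)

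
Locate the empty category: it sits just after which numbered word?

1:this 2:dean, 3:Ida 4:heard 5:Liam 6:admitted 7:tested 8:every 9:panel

The displaced element is "this dean" (word 2).
It is linked across 2 clause boundaries (Ø → Ø).
It functions as the subject of "tested", so the gap sits immediately after word 6 ("admitted").
Base order: Ida heard Liam admitted that this dean tested every panel.

6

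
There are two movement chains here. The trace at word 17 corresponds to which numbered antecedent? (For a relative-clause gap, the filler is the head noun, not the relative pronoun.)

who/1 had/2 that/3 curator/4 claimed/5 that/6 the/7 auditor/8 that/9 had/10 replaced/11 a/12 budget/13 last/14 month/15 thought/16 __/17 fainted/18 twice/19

The marked gap is the subject of "fainted".
Its filler is the fronted wh-phrase "who", at word 1.
(The other dependency links word 8 to a gap after word 9.)

1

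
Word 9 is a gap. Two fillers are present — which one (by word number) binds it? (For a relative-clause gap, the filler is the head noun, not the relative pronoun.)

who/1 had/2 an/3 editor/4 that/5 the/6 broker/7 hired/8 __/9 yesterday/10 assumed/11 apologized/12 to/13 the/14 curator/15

The marked gap is inside the relative clause, the direct object of "hired".
Its filler is the head noun "editor" (via "that"), at word 4.
(The other dependency links word 1 to a gap after word 11.)

4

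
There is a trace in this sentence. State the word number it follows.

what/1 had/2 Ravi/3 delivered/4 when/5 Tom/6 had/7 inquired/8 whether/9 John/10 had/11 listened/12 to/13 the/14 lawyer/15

4

The displaced element is "what" (word 1).
It functions as the direct object of "delivered", so the gap sits immediately after word 4 ("delivered").
Base order: Ravi had delivered what when Tom had inquired whether John had listened to the lawyer.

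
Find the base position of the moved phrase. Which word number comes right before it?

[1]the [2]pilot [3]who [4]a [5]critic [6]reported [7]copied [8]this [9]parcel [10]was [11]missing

6

The displaced element is "the pilot" (word 2).
It is linked across 1 clause boundary (Ø).
It functions as the subject of "copied", so the gap sits immediately after word 6 ("reported").
Base order: A critic reported that the pilot copied this parcel.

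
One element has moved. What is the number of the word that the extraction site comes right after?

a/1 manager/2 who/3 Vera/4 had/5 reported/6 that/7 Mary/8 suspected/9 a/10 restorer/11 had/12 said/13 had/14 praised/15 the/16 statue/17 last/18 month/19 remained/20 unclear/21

The displaced element is "a manager" (word 2).
It is linked across 3 clause boundaries (that → Ø → Ø).
It functions as the subject of "praised", so the gap sits immediately after word 13 ("said").
Base order: Vera had reported that Mary suspected a restorer had said a manager had praised the statue last month.

13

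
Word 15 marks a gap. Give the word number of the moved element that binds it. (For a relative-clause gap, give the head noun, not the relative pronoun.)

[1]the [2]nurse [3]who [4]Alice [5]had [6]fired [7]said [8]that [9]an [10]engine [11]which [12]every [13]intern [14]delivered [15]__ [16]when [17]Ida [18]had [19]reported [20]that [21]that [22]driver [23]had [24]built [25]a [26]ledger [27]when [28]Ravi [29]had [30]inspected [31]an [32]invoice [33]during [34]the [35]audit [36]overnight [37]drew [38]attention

10

The gap at 15 is the object of "delivered", inside a relative clause.
The relative pronoun is "which" (word 11); it is bound by the head noun immediately before it.
Its filler is the head noun "engine", at word 10.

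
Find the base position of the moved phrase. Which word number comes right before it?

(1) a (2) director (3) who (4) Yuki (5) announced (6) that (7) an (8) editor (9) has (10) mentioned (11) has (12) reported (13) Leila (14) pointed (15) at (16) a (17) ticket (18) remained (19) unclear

10

The displaced element is "a director" (word 2).
It is linked across 2 clause boundaries (that → Ø).
It functions as the subject of "reported", so the gap sits immediately after word 10 ("mentioned").
Base order: Yuki announced that an editor has mentioned that a director has reported Leila pointed at a ticket.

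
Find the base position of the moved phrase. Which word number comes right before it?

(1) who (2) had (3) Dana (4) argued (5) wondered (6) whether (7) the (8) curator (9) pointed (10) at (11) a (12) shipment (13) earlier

4

The displaced element is "who" (word 1).
It is linked across 1 clause boundary (Ø).
It functions as the subject of "wondered", so the gap sits immediately after word 4 ("argued").
Base order: Dana had argued that who wondered whether the curator pointed at a shipment earlier.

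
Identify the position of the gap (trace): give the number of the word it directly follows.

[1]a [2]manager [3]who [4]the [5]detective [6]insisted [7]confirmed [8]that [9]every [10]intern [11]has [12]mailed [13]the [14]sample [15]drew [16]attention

6

The displaced element is "a manager" (word 2).
It is linked across 1 clause boundary (Ø).
It functions as the subject of "confirmed", so the gap sits immediately after word 6 ("insisted").
Base order: The detective insisted that a manager confirmed that every intern has mailed the sample.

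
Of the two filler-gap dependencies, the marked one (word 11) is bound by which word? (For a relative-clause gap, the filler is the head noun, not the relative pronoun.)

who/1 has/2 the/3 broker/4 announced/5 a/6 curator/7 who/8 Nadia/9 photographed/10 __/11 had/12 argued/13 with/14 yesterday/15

The marked gap is inside the relative clause, the direct object of "photographed".
Its filler is the head noun "curator" (via "who"), at word 7.
(The other dependency links word 1 to a gap after word 14.)

7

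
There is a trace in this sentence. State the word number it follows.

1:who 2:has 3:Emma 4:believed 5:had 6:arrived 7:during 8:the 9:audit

The displaced element is "who" (word 1).
It is linked across 1 clause boundary (Ø).
It functions as the subject of "arrived", so the gap sits immediately after word 4 ("believed").
Base order: Emma has believed that who had arrived during the audit.

4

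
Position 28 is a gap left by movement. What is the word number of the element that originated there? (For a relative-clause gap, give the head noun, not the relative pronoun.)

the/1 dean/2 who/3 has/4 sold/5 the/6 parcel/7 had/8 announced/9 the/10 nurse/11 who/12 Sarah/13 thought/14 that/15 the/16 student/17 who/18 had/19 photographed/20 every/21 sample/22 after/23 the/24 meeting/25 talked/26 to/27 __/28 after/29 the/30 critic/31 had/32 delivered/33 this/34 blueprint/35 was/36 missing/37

11

The gap at 28 is the prepositional object of "talked", inside a relative clause.
The relative pronoun is "who" (word 12); it is bound by the head noun immediately before it.
Its filler is the head noun "nurse", at word 11.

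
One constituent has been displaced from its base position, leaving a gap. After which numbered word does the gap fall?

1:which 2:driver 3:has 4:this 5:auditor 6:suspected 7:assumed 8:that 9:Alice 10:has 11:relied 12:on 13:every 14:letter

6

The displaced element is "which driver" (word 2).
It is linked across 1 clause boundary (Ø).
It functions as the subject of "assumed", so the gap sits immediately after word 6 ("suspected").
Base order: This auditor has suspected that which driver assumed that Alice has relied on every letter.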